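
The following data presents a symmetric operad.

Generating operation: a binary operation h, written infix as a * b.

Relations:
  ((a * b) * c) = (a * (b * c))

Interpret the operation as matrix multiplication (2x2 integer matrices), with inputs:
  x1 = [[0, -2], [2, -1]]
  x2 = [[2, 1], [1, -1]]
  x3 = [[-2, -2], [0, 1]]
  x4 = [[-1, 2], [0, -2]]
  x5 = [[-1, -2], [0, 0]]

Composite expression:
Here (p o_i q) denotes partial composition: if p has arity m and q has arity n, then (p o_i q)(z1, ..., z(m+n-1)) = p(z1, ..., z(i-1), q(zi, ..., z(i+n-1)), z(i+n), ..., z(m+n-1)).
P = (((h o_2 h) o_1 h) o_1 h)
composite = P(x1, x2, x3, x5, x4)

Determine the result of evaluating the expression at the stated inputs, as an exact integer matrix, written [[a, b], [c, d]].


[[4, 8], [-6, -12]]

(x1 * x2) = [[-2, 2], [3, 3]]
((x1 * x2) * x3) = [[4, 6], [-6, -3]]
(x5 * x4) = [[1, 2], [0, 0]]
(((x1 * x2) * x3) * (x5 * x4)) = [[4, 8], [-6, -12]]


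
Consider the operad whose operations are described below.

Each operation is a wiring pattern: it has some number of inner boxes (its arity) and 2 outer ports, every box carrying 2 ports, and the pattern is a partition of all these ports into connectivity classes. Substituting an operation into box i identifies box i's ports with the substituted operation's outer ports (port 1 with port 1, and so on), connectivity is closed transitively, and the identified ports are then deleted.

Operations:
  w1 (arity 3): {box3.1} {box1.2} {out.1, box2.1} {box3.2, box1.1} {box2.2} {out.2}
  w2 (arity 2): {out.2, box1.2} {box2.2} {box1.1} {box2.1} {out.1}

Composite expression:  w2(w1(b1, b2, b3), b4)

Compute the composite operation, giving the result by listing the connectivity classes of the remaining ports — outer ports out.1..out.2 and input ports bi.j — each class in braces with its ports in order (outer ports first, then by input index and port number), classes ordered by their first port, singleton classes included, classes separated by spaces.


{out.1} {out.2} {b1.1, b3.2} {b1.2} {b2.1} {b2.2} {b3.1} {b4.1} {b4.2}


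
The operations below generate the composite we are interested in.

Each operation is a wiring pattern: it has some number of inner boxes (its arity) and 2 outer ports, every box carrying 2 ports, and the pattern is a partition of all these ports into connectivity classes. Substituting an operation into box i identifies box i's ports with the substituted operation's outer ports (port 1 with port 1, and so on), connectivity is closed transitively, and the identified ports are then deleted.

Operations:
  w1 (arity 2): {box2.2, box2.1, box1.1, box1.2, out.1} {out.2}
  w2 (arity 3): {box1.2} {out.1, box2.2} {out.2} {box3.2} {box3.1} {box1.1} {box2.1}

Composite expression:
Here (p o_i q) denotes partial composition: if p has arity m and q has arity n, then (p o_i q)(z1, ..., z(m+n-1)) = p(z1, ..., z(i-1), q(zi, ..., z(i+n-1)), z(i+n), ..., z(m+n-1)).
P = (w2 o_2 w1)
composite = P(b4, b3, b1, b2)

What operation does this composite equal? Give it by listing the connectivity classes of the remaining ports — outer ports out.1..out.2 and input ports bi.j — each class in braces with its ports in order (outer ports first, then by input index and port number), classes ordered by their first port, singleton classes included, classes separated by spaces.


{out.1} {out.2} {b1.1, b1.2, b3.1, b3.2} {b2.1} {b2.2} {b4.1} {b4.2}

Reachability decides: close wires over w2-identified ports.
through w1, on inputs (b3, b1): {out.1, b1.1, b1.2, b3.1, b3.2} {out.2} (out.j = stage outer ports)
through w2, on inputs (b4, b3, b1, b2): {out.1} {out.2} {b1.1, b1.2, b3.1, b3.2} {b2.1} {b2.2} {b4.1} {b4.2} (out.j = stage outer ports)


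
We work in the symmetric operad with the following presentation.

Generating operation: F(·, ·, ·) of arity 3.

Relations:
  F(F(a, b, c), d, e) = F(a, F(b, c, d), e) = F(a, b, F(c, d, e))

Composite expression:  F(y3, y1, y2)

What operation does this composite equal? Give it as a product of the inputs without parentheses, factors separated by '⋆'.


The F-tree's shape is irrelevant; the y-reading-order decides.
F(y3, y1, y2) spells out as y3 ⋆ y1 ⋆ y2

y3 ⋆ y1 ⋆ y2


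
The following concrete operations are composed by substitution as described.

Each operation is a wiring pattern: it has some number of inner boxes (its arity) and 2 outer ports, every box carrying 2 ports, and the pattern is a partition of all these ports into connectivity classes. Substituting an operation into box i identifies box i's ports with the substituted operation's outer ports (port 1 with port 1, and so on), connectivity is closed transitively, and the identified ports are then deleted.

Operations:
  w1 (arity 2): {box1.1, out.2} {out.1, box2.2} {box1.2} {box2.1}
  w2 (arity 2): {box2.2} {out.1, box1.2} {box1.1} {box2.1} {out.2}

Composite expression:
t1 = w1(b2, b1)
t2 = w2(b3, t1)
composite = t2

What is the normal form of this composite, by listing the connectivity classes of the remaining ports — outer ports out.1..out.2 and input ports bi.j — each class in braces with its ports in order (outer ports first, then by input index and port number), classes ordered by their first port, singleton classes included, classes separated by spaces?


{out.1, b3.2} {out.2} {b1.1} {b1.2} {b2.1} {b2.2} {b3.1}


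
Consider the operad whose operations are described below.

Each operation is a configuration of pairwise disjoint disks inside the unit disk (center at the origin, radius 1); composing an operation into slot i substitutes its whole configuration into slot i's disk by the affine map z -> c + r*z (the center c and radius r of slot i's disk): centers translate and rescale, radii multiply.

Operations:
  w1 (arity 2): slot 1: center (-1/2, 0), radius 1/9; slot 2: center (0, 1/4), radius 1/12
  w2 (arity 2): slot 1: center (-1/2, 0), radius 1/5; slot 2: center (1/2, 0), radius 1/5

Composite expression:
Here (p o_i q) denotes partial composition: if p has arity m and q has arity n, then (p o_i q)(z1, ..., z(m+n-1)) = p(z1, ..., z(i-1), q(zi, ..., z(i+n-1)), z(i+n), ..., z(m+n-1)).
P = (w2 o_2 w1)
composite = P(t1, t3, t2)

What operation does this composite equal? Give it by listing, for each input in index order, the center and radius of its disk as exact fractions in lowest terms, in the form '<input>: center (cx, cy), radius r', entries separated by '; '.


t1: center (-1/2, 0), radius 1/5; t2: center (1/2, 1/20), radius 1/60; t3: center (2/5, 0), radius 1/45

Affine substitution under w2: radii multiply and t-centers shift.
input t1: applying the 1 nested substitution gives center (-1/2, 0), radius 1/5
input t3: applying the 2 nested substitutions gives center (2/5, 0), radius 1/45
input t2: applying the 2 nested substitutions gives center (1/2, 1/20), radius 1/60


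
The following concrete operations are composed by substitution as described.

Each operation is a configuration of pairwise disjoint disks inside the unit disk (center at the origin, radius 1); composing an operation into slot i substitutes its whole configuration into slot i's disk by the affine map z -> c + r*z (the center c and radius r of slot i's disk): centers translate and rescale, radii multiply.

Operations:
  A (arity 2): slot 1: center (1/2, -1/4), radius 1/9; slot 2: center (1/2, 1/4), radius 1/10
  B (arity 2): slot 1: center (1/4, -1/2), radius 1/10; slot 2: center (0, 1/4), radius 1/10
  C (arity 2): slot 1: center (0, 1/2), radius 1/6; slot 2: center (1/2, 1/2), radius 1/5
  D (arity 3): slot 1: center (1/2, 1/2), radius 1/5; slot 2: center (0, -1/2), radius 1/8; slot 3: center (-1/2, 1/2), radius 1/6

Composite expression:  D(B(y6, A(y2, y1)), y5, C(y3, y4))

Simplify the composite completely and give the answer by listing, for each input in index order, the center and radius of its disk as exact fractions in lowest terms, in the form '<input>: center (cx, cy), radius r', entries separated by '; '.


Follow each y-input down from D: c' goes to c + r*c', radius to r*r'.
y6: after 2 affine steps, its disk has center (11/20, 2/5), radius 1/50
y2: after 3 affine steps, its disk has center (51/100, 109/200), radius 1/450
y1: after 3 affine steps, its disk has center (51/100, 111/200), radius 1/500
y5: after 1 affine step, its disk has center (0, -1/2), radius 1/8
y3: after 2 affine steps, its disk has center (-1/2, 7/12), radius 1/36
y4: after 2 affine steps, its disk has center (-5/12, 7/12), radius 1/30

y1: center (51/100, 111/200), radius 1/500; y2: center (51/100, 109/200), radius 1/450; y3: center (-1/2, 7/12), radius 1/36; y4: center (-5/12, 7/12), radius 1/30; y5: center (0, -1/2), radius 1/8; y6: center (11/20, 2/5), radius 1/50


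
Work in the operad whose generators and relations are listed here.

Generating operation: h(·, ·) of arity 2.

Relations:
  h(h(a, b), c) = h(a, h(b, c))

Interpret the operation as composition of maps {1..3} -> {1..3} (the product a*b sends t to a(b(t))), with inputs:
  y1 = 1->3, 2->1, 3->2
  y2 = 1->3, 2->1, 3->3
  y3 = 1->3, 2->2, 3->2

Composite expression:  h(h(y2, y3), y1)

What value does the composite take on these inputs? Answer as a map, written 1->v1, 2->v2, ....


1->1, 2->3, 3->1

h(y2, y3) = 1->3, 2->1, 3->1
h(h(y2, y3), y1) = 1->1, 2->3, 3->1


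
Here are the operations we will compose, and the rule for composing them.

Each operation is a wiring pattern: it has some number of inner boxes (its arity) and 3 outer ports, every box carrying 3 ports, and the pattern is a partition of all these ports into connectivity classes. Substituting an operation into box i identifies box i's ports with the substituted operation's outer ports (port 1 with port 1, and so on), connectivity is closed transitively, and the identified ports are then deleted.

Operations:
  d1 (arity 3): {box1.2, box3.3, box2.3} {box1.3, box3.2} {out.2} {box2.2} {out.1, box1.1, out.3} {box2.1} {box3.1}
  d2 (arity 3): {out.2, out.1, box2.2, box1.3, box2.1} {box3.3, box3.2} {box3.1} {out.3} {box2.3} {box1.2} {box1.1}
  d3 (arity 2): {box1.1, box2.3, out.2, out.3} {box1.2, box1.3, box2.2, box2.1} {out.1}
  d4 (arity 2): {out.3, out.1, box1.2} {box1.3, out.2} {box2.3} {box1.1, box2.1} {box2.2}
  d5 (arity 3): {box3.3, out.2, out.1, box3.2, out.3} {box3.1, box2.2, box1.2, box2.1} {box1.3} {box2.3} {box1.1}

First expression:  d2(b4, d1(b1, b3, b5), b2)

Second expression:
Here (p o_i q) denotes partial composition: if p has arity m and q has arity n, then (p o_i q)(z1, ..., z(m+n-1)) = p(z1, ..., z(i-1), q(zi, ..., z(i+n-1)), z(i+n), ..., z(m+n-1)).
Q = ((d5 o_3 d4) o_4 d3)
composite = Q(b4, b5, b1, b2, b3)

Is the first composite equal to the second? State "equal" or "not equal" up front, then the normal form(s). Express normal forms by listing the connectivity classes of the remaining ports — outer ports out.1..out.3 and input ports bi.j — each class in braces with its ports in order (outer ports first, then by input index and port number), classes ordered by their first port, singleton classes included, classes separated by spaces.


not equal: they reduce to {out.1, out.2, b1.1, b4.3} {out.3} {b1.2, b3.3, b5.3} {b1.3, b5.2} {b2.1} {b2.2, b2.3} {b3.1} {b3.2} {b4.1} {b4.2} {b5.1} and {out.1, out.2, out.3, b1.2, b1.3, b4.2, b5.1, b5.2} {b1.1} {b2.1, b3.3} {b2.2, b2.3, b3.1, b3.2} {b4.1} {b4.3} {b5.3}

The first expression, normalized: {out.1, out.2, b1.1, b4.3} {out.3} {b1.2, b3.3, b5.3} {b1.3, b5.2} {b2.1} {b2.2, b2.3} {b3.1} {b3.2} {b4.1} {b4.2} {b5.1}
The second expression, normalized: {out.1, out.2, out.3, b1.2, b1.3, b4.2, b5.1, b5.2} {b1.1} {b2.1, b3.3} {b2.2, b2.3, b3.1, b3.2} {b4.1} {b4.3} {b5.3}
Distinct normal forms: not equal.


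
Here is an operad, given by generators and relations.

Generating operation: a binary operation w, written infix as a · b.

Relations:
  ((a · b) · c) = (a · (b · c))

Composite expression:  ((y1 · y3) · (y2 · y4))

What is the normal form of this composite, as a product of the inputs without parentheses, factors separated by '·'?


y1 · y3 · y2 · y4

Associativity of w dissolves the nesting; only the y-input order survives.
(y1 · y3) flattens to y1 · y3
(y2 · y4) flattens to y2 · y4
((y1 · y3) · (y2 · y4)) flattens to y1 · y3 · y2 · y4


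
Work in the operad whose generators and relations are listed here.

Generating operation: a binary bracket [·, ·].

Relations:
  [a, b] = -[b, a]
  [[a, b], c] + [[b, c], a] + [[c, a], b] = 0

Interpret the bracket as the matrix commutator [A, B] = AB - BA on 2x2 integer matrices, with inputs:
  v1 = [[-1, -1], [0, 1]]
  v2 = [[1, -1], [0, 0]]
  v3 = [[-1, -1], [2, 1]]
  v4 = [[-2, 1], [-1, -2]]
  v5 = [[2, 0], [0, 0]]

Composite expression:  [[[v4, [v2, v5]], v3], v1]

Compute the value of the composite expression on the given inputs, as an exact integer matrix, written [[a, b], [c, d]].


[[-8, -8], [16, 8]]

[v2, v5] = [[0, 2], [0, 0]]
[v4, [v2, v5]] = [[2, 0], [0, -2]]
[[v4, [v2, v5]], v3] = [[0, -4], [-8, 0]]
[[[v4, [v2, v5]], v3], v1] = [[-8, -8], [16, 8]]


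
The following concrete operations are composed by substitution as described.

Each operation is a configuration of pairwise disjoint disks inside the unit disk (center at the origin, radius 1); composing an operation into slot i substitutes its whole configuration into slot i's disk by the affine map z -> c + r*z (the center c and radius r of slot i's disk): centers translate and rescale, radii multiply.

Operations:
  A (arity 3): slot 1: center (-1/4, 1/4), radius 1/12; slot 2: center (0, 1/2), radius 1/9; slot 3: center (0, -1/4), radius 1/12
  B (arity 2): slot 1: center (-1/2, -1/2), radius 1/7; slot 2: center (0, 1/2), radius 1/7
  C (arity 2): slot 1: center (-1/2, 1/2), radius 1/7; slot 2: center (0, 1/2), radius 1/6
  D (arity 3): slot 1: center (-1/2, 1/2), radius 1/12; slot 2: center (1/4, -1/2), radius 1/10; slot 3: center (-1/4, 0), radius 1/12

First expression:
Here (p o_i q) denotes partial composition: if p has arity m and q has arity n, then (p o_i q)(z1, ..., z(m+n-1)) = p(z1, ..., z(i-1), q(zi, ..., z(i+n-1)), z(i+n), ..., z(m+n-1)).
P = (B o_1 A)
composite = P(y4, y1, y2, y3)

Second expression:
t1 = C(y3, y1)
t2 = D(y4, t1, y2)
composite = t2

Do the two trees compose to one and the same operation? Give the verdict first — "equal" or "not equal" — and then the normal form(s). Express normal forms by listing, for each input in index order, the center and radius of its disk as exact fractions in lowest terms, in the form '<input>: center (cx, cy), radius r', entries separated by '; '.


not equal; first: y1: center (-1/2, -3/7), radius 1/63; y2: center (-1/2, -15/28), radius 1/84; y3: center (0, 1/2), radius 1/7; y4: center (-15/28, -13/28), radius 1/84; second: y1: center (1/4, -9/20), radius 1/60; y2: center (-1/4, 0), radius 1/12; y3: center (1/5, -9/20), radius 1/70; y4: center (-1/2, 1/2), radius 1/12

In normal form, the first expression is y1: center (-1/2, -3/7), radius 1/63; y2: center (-1/2, -15/28), radius 1/84; y3: center (0, 1/2), radius 1/7; y4: center (-15/28, -13/28), radius 1/84
In normal form, the second expression is y1: center (1/4, -9/20), radius 1/60; y2: center (-1/4, 0), radius 1/12; y3: center (1/5, -9/20), radius 1/70; y4: center (-1/2, 1/2), radius 1/12
No match — not equal.


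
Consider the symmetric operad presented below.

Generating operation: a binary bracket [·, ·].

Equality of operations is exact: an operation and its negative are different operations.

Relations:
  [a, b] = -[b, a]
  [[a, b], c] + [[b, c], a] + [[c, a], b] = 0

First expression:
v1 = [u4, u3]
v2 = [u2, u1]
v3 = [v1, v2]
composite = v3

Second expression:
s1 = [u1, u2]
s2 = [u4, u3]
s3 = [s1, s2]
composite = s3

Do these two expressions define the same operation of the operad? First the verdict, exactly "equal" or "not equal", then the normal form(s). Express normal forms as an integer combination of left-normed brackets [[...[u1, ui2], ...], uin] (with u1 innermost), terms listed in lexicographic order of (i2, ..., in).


equal; both compose to -[[[u1, u2], u3], u4] + [[[u1, u2], u4], u3]

The first expression, normalized: -[[[u1, u2], u3], u4] + [[[u1, u2], u4], u3]
The second expression, normalized: -[[[u1, u2], u3], u4] + [[[u1, u2], u4], u3]
The forms coincide; equal.


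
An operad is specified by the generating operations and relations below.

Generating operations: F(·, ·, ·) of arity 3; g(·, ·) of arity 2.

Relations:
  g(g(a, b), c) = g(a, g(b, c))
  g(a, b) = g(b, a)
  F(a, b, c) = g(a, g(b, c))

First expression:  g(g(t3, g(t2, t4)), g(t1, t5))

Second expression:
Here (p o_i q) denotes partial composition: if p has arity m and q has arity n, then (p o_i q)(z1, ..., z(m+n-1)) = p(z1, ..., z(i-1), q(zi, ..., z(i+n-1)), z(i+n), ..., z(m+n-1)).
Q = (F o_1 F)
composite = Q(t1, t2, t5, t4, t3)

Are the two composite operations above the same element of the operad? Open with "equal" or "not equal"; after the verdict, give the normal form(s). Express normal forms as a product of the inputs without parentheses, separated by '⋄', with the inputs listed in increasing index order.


equal: each reduces to t1 ⋄ t2 ⋄ t3 ⋄ t4 ⋄ t5

In normal form, the first expression is t1 ⋄ t2 ⋄ t3 ⋄ t4 ⋄ t5
In normal form, the second expression is t1 ⋄ t2 ⋄ t3 ⋄ t4 ⋄ t5
Identical normal forms: equal.


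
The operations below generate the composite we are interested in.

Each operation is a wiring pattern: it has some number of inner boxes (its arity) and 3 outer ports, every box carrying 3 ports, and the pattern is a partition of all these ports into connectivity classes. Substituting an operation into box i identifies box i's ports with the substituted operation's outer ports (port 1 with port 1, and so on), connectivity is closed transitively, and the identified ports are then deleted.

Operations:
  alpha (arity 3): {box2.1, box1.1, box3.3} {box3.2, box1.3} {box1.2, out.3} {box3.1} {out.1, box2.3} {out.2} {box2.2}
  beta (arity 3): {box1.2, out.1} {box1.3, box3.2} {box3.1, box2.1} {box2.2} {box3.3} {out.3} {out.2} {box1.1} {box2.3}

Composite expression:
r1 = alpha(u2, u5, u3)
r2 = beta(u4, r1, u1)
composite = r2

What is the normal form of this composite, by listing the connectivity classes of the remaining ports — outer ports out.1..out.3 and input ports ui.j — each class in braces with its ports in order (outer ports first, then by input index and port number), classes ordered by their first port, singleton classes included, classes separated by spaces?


{out.1, u4.2} {out.2} {out.3} {u1.1, u5.3} {u1.2, u4.3} {u1.3} {u2.1, u3.3, u5.1} {u2.2} {u2.3, u3.2} {u3.1} {u4.1} {u5.2}

Treat the ports identified at beta as solder joints: merge, then drop.
through alpha, on inputs (u2, u5, u3): {out.1, u5.3} {out.2} {out.3, u2.2} {u2.1, u3.3, u5.1} {u2.3, u3.2} {u3.1} {u5.2} (out.j = stage outer ports)
through beta, on inputs (u4, u2, u5, u3, u1): {out.1, u4.2} {out.2} {out.3} {u1.1, u5.3} {u1.2, u4.3} {u1.3} {u2.1, u3.3, u5.1} {u2.2} {u2.3, u3.2} {u3.1} {u4.1} {u5.2} (out.j = stage outer ports)


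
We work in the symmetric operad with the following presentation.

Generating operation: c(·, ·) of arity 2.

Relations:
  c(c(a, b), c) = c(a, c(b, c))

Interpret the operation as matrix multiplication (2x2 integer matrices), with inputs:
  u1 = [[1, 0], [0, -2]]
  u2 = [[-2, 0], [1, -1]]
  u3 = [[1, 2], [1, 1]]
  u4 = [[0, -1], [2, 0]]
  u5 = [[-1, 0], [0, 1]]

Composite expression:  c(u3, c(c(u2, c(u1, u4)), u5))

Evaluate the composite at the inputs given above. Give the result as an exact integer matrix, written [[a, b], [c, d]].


[[-8, 0], [-4, 1]]

c(u1, u4) = [[0, -1], [-4, 0]]
c(u2, c(u1, u4)) = [[0, 2], [4, -1]]
c(c(u2, c(u1, u4)), u5) = [[0, 2], [-4, -1]]
c(u3, c(c(u2, c(u1, u4)), u5)) = [[-8, 0], [-4, 1]]


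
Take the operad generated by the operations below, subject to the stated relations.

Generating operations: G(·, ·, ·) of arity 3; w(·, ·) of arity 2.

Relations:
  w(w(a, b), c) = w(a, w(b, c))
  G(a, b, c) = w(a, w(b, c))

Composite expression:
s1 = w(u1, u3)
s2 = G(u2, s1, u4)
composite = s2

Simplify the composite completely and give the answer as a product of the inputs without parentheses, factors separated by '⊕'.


u2 ⊕ u1 ⊕ u3 ⊕ u4

The G-tree's shape is irrelevant; the u-reading-order decides.
w(u1, u3) linearizes to u1 ⊕ u3
G(u2, w(u1, u3), u4) linearizes to u2 ⊕ u1 ⊕ u3 ⊕ u4


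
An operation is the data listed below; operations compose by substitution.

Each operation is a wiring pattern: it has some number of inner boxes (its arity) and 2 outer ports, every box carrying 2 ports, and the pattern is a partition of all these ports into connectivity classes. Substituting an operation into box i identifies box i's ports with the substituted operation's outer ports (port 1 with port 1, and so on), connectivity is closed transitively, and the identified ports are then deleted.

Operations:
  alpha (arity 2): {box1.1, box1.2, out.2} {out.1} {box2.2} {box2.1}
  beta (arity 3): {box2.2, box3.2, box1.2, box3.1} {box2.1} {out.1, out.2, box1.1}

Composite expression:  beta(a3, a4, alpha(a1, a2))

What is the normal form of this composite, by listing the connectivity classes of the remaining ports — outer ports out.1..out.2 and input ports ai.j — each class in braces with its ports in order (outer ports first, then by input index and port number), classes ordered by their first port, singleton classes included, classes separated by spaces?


{out.1, out.2, a3.1} {a1.1, a1.2, a3.2, a4.2} {a2.1} {a2.2} {a4.1}

Reachability decides: close wires over beta-identified ports.
composing alpha on (a1, a2), with out.j its own outer ports: {out.1} {out.2, a1.1, a1.2} {a2.1} {a2.2}
composing beta on (a3, a4, a1, a2), with out.j its own outer ports: {out.1, out.2, a3.1} {a1.1, a1.2, a3.2, a4.2} {a2.1} {a2.2} {a4.1}


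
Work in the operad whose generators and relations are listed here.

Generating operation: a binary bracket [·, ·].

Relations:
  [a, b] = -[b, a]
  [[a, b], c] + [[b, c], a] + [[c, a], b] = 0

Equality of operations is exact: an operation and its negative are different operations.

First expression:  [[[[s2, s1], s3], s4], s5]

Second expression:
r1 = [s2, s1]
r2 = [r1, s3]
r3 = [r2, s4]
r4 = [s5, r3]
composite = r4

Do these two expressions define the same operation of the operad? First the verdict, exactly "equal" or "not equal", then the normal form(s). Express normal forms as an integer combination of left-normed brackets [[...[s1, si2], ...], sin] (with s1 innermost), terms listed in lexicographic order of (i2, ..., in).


not equal — first -[[[[s1, s2], s3], s4], s5], second [[[[s1, s2], s3], s4], s5]

Normal form of the first expression: -[[[[s1, s2], s3], s4], s5]
Normal form of the second expression: [[[[s1, s2], s3], s4], s5]
Distinct normal forms: not equal.


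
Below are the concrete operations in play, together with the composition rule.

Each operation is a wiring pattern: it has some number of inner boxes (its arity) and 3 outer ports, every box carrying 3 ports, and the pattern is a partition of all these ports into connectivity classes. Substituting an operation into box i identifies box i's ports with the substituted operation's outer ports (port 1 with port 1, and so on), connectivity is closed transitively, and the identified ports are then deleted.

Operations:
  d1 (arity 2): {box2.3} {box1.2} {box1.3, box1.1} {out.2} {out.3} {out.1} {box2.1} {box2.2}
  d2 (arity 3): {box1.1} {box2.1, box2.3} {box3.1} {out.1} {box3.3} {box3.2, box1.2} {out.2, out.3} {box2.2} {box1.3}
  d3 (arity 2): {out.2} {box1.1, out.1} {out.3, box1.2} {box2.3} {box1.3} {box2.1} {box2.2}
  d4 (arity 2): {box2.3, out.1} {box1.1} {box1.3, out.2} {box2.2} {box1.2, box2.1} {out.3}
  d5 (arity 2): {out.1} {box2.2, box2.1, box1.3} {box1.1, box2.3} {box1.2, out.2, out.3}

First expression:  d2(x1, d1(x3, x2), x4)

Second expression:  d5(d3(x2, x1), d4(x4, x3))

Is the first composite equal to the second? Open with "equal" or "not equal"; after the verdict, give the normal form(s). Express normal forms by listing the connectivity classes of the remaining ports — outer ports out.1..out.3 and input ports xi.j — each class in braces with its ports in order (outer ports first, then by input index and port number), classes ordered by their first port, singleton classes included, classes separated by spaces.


not equal; first: {out.1} {out.2, out.3} {x1.1} {x1.2, x4.2} {x1.3} {x2.1} {x2.2} {x2.3} {x3.1, x3.3} {x3.2} {x4.1} {x4.3}; second: {out.1} {out.2, out.3} {x1.1} {x1.2} {x1.3} {x2.1} {x2.2, x3.3, x4.3} {x2.3} {x3.1, x4.2} {x3.2} {x4.1}


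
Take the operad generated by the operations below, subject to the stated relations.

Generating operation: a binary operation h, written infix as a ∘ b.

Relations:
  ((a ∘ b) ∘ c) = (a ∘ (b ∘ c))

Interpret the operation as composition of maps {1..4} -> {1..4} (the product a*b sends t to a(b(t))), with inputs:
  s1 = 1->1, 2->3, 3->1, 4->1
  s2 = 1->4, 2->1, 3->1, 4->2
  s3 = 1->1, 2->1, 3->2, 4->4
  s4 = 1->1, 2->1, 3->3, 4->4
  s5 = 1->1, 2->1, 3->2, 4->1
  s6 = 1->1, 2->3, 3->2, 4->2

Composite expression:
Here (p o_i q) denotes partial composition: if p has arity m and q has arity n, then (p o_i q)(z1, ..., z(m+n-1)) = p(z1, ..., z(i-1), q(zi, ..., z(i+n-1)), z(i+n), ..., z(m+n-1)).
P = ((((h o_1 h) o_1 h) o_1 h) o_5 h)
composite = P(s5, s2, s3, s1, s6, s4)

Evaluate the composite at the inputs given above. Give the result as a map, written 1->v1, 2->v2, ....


(s5 ∘ s2) = 1->1, 2->1, 3->1, 4->1
((s5 ∘ s2) ∘ s3) = 1->1, 2->1, 3->1, 4->1
(((s5 ∘ s2) ∘ s3) ∘ s1) = 1->1, 2->1, 3->1, 4->1
(s6 ∘ s4) = 1->1, 2->1, 3->2, 4->2
((((s5 ∘ s2) ∘ s3) ∘ s1) ∘ (s6 ∘ s4)) = 1->1, 2->1, 3->1, 4->1

1->1, 2->1, 3->1, 4->1


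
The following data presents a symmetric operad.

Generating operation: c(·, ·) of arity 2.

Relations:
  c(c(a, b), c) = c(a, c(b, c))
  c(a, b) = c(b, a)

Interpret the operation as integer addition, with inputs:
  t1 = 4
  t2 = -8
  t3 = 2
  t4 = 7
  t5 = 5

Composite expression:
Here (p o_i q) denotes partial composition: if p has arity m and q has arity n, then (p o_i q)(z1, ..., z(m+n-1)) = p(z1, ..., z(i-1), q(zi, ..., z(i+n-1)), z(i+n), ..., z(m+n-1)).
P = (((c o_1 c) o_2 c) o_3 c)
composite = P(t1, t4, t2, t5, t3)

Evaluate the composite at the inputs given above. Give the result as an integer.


10

c(t2, t5) = -3
c(t4, c(t2, t5)) = 4
c(t1, c(t4, c(t2, t5))) = 8
c(c(t1, c(t4, c(t2, t5))), t3) = 10


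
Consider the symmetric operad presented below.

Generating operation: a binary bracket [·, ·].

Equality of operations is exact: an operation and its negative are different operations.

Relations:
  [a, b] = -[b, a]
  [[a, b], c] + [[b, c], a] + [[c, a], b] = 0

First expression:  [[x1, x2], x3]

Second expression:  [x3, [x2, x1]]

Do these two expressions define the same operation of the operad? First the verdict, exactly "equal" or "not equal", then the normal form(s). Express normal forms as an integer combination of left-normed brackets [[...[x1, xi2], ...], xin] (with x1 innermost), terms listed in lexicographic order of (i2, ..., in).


equal: each reduces to [[x1, x2], x3]

The first composite normalizes to [[x1, x2], x3]
The second composite normalizes to [[x1, x2], x3]
Identical normal forms: equal.


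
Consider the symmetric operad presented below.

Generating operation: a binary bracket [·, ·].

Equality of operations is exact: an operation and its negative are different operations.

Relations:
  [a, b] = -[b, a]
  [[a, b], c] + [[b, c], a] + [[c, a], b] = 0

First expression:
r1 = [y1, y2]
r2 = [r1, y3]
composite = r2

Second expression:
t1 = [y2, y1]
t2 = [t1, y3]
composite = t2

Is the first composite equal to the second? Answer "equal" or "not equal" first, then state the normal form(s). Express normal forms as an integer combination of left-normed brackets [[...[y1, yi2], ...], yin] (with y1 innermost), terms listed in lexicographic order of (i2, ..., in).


not equal; first: [[y1, y2], y3]; second: -[[y1, y2], y3]

Normal form of the first expression: [[y1, y2], y3]
Normal form of the second expression: -[[y1, y2], y3]
The normal forms differ: not equal.


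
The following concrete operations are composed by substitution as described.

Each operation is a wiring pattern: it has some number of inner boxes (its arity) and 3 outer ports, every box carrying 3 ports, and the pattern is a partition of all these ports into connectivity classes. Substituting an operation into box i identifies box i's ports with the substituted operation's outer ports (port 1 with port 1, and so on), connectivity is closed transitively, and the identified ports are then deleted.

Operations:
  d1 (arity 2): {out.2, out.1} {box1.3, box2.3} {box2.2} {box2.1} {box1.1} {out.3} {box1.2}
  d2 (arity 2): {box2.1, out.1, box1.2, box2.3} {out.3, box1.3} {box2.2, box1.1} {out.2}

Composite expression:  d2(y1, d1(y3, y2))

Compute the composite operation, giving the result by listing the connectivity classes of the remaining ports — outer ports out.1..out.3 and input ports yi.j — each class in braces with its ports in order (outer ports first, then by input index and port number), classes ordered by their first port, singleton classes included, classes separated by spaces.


{out.1, y1.1, y1.2} {out.2} {out.3, y1.3} {y2.1} {y2.2} {y2.3, y3.3} {y3.1} {y3.2}

Treat the ports identified at d2 as solder joints: merge, then drop.
d1 over (y3, y2) gives {out.1, out.2} {out.3} {y2.1} {y2.2} {y2.3, y3.3} {y3.1} {y3.2}, out.j being that stage's outer ports
d2 over (y1, y3, y2) gives {out.1, y1.1, y1.2} {out.2} {out.3, y1.3} {y2.1} {y2.2} {y2.3, y3.3} {y3.1} {y3.2}, out.j being that stage's outer ports


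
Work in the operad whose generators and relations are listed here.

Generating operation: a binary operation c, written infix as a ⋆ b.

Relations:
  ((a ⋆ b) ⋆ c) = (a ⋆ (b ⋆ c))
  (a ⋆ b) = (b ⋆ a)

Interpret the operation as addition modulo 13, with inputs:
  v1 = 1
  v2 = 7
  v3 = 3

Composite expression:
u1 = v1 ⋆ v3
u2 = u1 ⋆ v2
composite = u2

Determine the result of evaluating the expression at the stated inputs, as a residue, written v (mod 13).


11 (mod 13)

(v1 ⋆ v3) = 4
((v1 ⋆ v3) ⋆ v2) = 11


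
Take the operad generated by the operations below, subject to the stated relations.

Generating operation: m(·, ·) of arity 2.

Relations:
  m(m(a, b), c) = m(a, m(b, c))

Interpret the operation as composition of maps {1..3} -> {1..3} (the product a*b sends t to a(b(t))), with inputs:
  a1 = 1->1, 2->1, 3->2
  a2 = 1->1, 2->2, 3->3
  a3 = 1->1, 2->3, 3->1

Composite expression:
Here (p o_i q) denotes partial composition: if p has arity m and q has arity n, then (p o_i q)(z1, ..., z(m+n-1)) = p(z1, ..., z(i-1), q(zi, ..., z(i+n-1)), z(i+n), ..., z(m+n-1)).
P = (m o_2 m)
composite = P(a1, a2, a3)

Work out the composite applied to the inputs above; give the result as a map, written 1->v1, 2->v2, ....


1->1, 2->2, 3->1

m(a2, a3) = 1->1, 2->3, 3->1
m(a1, m(a2, a3)) = 1->1, 2->2, 3->1


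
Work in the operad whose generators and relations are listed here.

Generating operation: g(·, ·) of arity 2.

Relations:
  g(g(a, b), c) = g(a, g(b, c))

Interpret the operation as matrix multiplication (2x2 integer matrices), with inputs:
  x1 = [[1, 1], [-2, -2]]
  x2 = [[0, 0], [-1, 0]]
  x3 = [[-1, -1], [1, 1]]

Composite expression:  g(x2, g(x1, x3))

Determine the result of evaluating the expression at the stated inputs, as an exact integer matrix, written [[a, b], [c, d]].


[[0, 0], [0, 0]]

g(x1, x3) = [[0, 0], [0, 0]]
g(x2, g(x1, x3)) = [[0, 0], [0, 0]]


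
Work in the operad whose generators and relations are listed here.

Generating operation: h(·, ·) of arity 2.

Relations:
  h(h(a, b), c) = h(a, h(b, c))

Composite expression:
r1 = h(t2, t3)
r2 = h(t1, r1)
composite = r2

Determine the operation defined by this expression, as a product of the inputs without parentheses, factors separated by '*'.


All parenthesizations of h agree; list the t-inputs left to right.
h(t2, t3) flattens to t2 * t3
h(t1, h(t2, t3)) flattens to t1 * t2 * t3

t1 * t2 * t3


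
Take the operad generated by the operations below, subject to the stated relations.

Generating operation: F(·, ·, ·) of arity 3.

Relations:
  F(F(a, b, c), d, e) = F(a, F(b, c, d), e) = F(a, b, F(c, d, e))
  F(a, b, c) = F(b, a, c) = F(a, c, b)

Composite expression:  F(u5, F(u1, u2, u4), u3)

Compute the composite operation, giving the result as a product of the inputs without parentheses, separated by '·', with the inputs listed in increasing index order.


Any arrangement under F is one operation, so sort the u-inputs.
F(u1, u2, u4) linearizes to u1 · u2 · u4
F(u5, F(u1, u2, u4), u3) linearizes to u5 · u1 · u2 · u4 · u3
sorting the factors by input index: u1 · u2 · u3 · u4 · u5

u1 · u2 · u3 · u4 · u5


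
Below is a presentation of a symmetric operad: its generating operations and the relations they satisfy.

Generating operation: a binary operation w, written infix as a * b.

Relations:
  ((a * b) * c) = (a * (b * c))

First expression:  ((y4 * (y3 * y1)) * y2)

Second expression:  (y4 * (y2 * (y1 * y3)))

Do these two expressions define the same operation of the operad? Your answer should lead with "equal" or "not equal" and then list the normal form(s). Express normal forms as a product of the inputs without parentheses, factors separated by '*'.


not equal — first y4 * y3 * y1 * y2, second y4 * y2 * y1 * y3

Reducing the first expression gives y4 * y3 * y1 * y2
Reducing the second expression gives y4 * y2 * y1 * y3
Different reductions; not equal.


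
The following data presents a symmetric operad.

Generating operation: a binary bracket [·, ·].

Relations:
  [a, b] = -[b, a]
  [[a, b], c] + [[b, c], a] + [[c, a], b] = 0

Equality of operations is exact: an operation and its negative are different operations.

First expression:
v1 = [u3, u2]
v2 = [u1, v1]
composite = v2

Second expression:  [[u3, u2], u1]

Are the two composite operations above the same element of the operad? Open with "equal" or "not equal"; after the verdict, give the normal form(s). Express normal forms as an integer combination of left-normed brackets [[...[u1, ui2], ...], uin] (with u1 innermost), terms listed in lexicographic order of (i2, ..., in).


not equal — first -[[u1, u2], u3] + [[u1, u3], u2], second [[u1, u2], u3] - [[u1, u3], u2]

The first composite normalizes to -[[u1, u2], u3] + [[u1, u3], u2]
The second composite normalizes to [[u1, u2], u3] - [[u1, u3], u2]
They disagree, so not equal.


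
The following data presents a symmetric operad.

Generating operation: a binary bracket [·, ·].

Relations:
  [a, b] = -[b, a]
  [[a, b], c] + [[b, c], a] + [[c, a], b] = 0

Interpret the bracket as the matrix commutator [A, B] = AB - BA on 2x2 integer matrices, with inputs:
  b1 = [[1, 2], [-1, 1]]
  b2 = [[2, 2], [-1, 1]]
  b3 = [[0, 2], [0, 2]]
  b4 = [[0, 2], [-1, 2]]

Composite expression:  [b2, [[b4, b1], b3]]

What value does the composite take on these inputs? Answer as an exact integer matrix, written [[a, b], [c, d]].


[[0, -24], [-12, 0]]

[b4, b1] = [[0, -4], [-2, 0]]
[[b4, b1], b3] = [[4, -8], [4, -4]]
[b2, [[b4, b1], b3]] = [[0, -24], [-12, 0]]


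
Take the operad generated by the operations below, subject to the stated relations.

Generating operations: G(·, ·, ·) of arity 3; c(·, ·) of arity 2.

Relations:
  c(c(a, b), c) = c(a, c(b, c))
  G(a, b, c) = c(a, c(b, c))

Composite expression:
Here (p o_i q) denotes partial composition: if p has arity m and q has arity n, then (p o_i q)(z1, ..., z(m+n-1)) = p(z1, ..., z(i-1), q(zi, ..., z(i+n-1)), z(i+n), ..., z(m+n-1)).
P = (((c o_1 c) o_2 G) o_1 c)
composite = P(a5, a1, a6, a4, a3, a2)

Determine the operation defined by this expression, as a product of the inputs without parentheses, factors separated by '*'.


a5 * a1 * a6 * a4 * a3 * a2

Key point: c is associative — brackets drop, the a-order remains.
c(a5, a1) reduces to a5 * a1
G(a6, a4, a3) reduces to a6 * a4 * a3
c(c(a5, a1), G(a6, a4, a3)) reduces to a5 * a1 * a6 * a4 * a3
c(c(c(a5, a1), G(a6, a4, a3)), a2) reduces to a5 * a1 * a6 * a4 * a3 * a2


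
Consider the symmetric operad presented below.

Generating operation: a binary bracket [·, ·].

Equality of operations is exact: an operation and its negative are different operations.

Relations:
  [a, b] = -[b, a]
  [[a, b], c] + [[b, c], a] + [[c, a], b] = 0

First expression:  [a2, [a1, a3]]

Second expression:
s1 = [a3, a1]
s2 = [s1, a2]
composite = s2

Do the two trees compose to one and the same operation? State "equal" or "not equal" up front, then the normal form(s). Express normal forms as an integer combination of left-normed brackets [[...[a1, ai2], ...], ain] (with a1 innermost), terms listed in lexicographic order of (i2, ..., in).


equal — both sides give -[[a1, a3], a2]

In normal form, the first expression is -[[a1, a3], a2]
In normal form, the second expression is -[[a1, a3], a2]
The normal forms match — equal.


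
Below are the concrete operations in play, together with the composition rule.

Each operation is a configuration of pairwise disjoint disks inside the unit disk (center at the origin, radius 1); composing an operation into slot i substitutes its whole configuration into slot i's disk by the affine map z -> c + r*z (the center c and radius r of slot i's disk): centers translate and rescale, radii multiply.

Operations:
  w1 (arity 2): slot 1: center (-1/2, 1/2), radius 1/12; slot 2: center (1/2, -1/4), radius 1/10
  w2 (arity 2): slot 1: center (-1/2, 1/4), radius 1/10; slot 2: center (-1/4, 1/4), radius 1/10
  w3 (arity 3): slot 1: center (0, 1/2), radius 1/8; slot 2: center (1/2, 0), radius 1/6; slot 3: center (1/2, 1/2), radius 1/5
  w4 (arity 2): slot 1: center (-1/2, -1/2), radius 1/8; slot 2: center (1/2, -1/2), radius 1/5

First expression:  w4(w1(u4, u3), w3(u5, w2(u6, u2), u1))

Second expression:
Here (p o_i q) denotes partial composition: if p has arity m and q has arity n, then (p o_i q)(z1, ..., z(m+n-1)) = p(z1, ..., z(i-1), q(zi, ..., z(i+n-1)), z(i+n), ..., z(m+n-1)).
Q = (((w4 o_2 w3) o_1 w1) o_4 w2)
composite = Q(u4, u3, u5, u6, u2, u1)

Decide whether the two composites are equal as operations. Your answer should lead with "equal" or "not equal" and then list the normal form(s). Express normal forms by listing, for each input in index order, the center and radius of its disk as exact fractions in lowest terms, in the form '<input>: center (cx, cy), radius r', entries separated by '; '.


equal; the common form is u1: center (3/5, -2/5), radius 1/25; u2: center (71/120, -59/120), radius 1/300; u3: center (-7/16, -17/32), radius 1/80; u4: center (-9/16, -7/16), radius 1/96; u5: center (1/2, -2/5), radius 1/40; u6: center (7/12, -59/120), radius 1/300


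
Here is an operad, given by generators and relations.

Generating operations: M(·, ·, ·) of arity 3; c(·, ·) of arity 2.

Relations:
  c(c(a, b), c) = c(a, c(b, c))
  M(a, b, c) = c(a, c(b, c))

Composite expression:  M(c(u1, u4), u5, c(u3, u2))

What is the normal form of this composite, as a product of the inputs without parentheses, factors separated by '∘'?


u1 ∘ u4 ∘ u5 ∘ u3 ∘ u2

Associativity of M dissolves the nesting; only the u-input order survives.
c(u1, u4) flattens to u1 ∘ u4
c(u3, u2) flattens to u3 ∘ u2
M(c(u1, u4), u5, c(u3, u2)) flattens to u1 ∘ u4 ∘ u5 ∘ u3 ∘ u2


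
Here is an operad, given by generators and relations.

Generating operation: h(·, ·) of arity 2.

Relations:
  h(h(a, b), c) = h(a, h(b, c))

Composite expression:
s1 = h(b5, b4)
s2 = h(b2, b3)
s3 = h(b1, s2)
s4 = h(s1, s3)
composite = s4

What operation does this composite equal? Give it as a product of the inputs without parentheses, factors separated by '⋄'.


b5 ⋄ b4 ⋄ b1 ⋄ b2 ⋄ b3


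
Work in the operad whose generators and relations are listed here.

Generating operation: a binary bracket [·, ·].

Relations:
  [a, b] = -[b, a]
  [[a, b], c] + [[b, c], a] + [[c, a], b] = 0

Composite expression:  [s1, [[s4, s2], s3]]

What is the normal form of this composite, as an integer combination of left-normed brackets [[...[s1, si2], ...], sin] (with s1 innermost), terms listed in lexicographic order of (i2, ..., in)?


-[[[s1, s2], s4], s3] + [[[s1, s3], s2], s4] - [[[s1, s3], s4], s2] + [[[s1, s4], s2], s3]

Expand each bracket as ab - ba; the s1-initial words give the coefficients.
Composite bracket: [s1, [[s4, s2], s3]]
Expanding via [a, b] = ab - ba: 8 signed words (2^3 = 8).
Keep just the words that open with s1:
  s1s2s4s3 appears with sign -1, giving the term -[[[s1, s2], s4], s3]
  s1s3s2s4 appears with sign +1, giving the term +[[[s1, s3], s2], s4]
  s1s3s4s2 appears with sign -1, giving the term -[[[s1, s3], s4], s2]
  s1s4s2s3 appears with sign +1, giving the term +[[[s1, s4], s2], s3]
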